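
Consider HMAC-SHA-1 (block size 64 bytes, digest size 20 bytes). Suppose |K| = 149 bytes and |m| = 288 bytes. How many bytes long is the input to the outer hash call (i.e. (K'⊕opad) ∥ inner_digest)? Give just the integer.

Key is 149 > 64 bytes, so it is hashed to 20 bytes then zero-padded to 64: |K'| = 64.
Outer input = (K'⊕opad) ∥ H(inner) → 64 + 20 = 84 bytes.

84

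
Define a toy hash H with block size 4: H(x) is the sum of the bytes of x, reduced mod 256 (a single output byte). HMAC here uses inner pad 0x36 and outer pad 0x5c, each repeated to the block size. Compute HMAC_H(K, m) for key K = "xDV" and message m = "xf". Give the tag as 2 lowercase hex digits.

Key "xDV" = 78 44 56 is 3 bytes ≤ B = 4; zero-pad to 4 bytes: K' = 78 44 56 00.
K' ⊕ ipad = 4e 72 60 36.  K' ⊕ opad = 24 18 0a 5c.
Inner input = (K'⊕ipad) ∥ m = 4e 72 60 36 ∥ 78 66.
Inner hash: sum = 78+114+96+54+120+102 = 564; mod 256 = 52 → 34.
Outer input = (K'⊕opad) ∥ inner = 24 18 0a 5c ∥ 34.
Outer hash (tag): sum = 36+24+10+92+52 = 214 → d6.

d6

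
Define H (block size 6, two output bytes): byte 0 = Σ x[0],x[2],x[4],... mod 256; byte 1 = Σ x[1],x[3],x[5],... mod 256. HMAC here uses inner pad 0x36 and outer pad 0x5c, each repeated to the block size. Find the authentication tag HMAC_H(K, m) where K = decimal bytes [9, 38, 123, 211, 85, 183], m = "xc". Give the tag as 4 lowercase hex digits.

Key decimal bytes [9, 38, 123, 211, 85, 183] = 09 26 7b d3 55 b7 is exactly B = 6 bytes: K' = 09 26 7b d3 55 b7.
K' ⊕ ipad = 3f 10 4d e5 63 81.  K' ⊕ opad = 55 7a 27 8f 09 eb.
Inner input = (K'⊕ipad) ∥ m = 3f 10 4d e5 63 81 ∥ 78 63.
Inner hash: even-index sum = 359 mod 256 = 103; odd-index sum = 473 mod 256 = 217 → 67 d9.
Outer input = (K'⊕opad) ∥ inner = 55 7a 27 8f 09 eb ∥ 67 d9.
Outer hash (tag): even-index sum = 236 mod 256 = 236; odd-index sum = 717 mod 256 = 205 → ec cd.

eccd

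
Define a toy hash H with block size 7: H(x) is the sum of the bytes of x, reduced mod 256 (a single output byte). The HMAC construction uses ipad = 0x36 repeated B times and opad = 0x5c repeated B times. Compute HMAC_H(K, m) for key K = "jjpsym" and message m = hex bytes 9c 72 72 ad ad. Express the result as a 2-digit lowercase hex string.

76

Key "jjpsym" = 6a 6a 70 73 79 6d is 6 bytes ≤ B = 7; zero-pad to 7 bytes: K' = 6a 6a 70 73 79 6d 00.
K' ⊕ ipad = 5c 5c 46 45 4f 5b 36.  K' ⊕ opad = 36 36 2c 2f 25 31 5c.
Inner input = (K'⊕ipad) ∥ m = 5c 5c 46 45 4f 5b 36 ∥ 9c 72 72 ad ad.
Inner hash: sum = 92+92+70+69+79+91+54+156+114+114+173+173 = 1277; mod 256 = 253 → fd.
Outer input = (K'⊕opad) ∥ inner = 36 36 2c 2f 25 31 5c ∥ fd.
Outer hash (tag): sum = 54+54+44+47+37+49+92+253 = 630; mod 256 = 118 → 76.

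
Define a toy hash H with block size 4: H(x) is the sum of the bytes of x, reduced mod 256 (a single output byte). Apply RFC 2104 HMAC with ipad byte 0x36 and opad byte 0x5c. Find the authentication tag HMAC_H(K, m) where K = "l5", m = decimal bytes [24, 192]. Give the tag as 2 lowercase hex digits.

Key "l5" = 6c 35 is 2 bytes ≤ B = 4; zero-pad to 4 bytes: K' = 6c 35 00 00.
K' ⊕ ipad = 5a 03 36 36.  K' ⊕ opad = 30 69 5c 5c.
Inner input = (K'⊕ipad) ∥ m = 5a 03 36 36 ∥ 18 c0.
Inner hash: sum = 90+3+54+54+24+192 = 417; mod 256 = 161 → a1.
Outer input = (K'⊕opad) ∥ inner = 30 69 5c 5c ∥ a1.
Outer hash (tag): sum = 48+105+92+92+161 = 498; mod 256 = 242 → f2.

f2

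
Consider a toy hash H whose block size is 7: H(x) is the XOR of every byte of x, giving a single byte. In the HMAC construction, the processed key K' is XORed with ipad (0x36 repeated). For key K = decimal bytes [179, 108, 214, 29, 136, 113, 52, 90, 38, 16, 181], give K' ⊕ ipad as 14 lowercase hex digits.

36363636363636

Key decimal bytes [179, 108, 214, 29, 136, 113, 52, 90, 38, 16, 181] = b3 6c d6 1d 88 71 34 5a 26 10 b5 is 11 bytes > B = 7, so hash it first: H(key) = 00, then zero-pad to 7 bytes: K' = 00 00 00 00 00 00 00.
XOR each byte with 0x36: 00⊕36=36, 00⊕36=36, 00⊕36=36, 00⊕36=36, 00⊕36=36, 00⊕36=36, 00⊕36=36.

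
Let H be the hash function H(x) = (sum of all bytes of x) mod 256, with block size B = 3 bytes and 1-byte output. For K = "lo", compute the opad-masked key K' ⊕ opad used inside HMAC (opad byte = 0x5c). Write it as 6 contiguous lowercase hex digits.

30335c

Key "lo" = 6c 6f is 2 bytes ≤ B = 3; zero-pad to 3 bytes: K' = 6c 6f 00.
XOR each byte with 0x5c: 6c⊕5c=30, 6f⊕5c=33, 00⊕5c=5c.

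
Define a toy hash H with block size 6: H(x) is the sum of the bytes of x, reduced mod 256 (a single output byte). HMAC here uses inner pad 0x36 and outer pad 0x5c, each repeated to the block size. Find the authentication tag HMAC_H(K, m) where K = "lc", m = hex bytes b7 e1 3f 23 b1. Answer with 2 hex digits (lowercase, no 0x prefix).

11

Key "lc" = 6c 63 is 2 bytes ≤ B = 6; zero-pad to 6 bytes: K' = 6c 63 00 00 00 00.
K' ⊕ ipad = 5a 55 36 36 36 36.  K' ⊕ opad = 30 3f 5c 5c 5c 5c.
Inner input = (K'⊕ipad) ∥ m = 5a 55 36 36 36 36 ∥ b7 e1 3f 23 b1.
Inner hash: sum = 90+85+54+54+54+54+183+225+63+35+177 = 1074; mod 256 = 50 → 32.
Outer input = (K'⊕opad) ∥ inner = 30 3f 5c 5c 5c 5c ∥ 32.
Outer hash (tag): sum = 48+63+92+92+92+92+50 = 529; mod 256 = 17 → 11.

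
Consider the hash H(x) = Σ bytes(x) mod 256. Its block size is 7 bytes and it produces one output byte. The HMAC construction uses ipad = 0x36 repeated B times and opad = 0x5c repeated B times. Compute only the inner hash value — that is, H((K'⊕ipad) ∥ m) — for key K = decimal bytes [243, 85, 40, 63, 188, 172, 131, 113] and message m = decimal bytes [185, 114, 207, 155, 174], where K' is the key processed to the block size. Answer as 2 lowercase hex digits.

c4

Key decimal bytes [243, 85, 40, 63, 188, 172, 131, 113] = f3 55 28 3f bc ac 83 71 is 8 bytes > B = 7, so hash it first: H(key) = 0b, then zero-pad to 7 bytes: K' = 0b 00 00 00 00 00 00.
K' ⊕ ipad = 3d 36 36 36 36 36 36.
Inner input = 3d 36 36 36 36 36 36 ∥ b9 72 cf 9b ae.
Inner hash: sum = 61+54+54+54+54+54+54+185+114+207+155+174 = 1220; mod 256 = 196 → c4.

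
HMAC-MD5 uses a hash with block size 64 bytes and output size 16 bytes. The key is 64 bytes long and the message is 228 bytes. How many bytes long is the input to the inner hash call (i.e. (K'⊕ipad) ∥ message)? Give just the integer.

Key is 64 ≤ 64 bytes, zero-padded: |K'| = 64.
Inner input = (K'⊕ipad) ∥ m → 64 + 228 = 292 bytes.

292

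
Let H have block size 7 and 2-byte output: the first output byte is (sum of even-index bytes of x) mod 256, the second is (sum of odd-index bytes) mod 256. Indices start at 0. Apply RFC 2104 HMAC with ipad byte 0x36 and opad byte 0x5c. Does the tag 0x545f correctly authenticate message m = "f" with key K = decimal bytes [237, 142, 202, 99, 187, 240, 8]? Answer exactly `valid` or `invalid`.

invalid

Key decimal bytes [237, 142, 202, 99, 187, 240, 8] = ed 8e ca 63 bb f0 08 is exactly B = 7 bytes: K' = ed 8e ca 63 bb f0 08.
K' ⊕ ipad = db b8 fc 55 8d c6 3e; K' ⊕ opad = b1 d2 96 3f e7 ac 54.
Inner hash: even-index sum = 674 mod 256 = 162; odd-index sum = 569 mod 256 = 57 → a2 39.
Outer hash (recomputed tag): even-index sum = 699 mod 256 = 187; odd-index sum = 607 mod 256 = 95 → bb 5f.
Recomputed tag = bb5f; claimed = 545f → mismatch.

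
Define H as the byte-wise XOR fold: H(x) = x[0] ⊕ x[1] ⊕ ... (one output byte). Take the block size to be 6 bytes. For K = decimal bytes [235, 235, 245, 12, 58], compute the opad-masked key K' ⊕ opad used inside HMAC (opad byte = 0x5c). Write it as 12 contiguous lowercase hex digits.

b7b7a950665c

Key decimal bytes [235, 235, 245, 12, 58] = eb eb f5 0c 3a is 5 bytes ≤ B = 6; zero-pad to 6 bytes: K' = eb eb f5 0c 3a 00.
XOR each byte with 0x5c: eb⊕5c=b7, eb⊕5c=b7, f5⊕5c=a9, 0c⊕5c=50, 3a⊕5c=66, 00⊕5c=5c.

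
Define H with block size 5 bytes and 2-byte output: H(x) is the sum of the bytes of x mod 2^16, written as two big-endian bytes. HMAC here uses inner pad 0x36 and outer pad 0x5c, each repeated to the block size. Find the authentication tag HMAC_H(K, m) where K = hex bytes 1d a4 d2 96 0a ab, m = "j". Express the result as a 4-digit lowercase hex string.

021e

Key hex bytes 1d a4 d2 96 0a ab is 6 bytes > B = 5, so hash it first: H(key) = 02 de, then zero-pad to 5 bytes: K' = 02 de 00 00 00.
K' ⊕ ipad = 34 e8 36 36 36.  K' ⊕ opad = 5e 82 5c 5c 5c.
Inner input = (K'⊕ipad) ∥ m = 34 e8 36 36 36 ∥ 6a.
Inner hash: sum = 52+232+54+54+54+106 = 552 → 02 28.
Outer input = (K'⊕opad) ∥ inner = 5e 82 5c 5c 5c ∥ 02 28.
Outer hash (tag): sum = 94+130+92+92+92+2+40 = 542 → 02 1e.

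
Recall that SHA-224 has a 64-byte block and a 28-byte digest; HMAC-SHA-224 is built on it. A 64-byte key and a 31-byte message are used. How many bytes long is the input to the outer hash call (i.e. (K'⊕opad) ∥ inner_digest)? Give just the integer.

Key is 64 ≤ 64 bytes, zero-padded: |K'| = 64.
Outer input = (K'⊕opad) ∥ H(inner) → 64 + 28 = 92 bytes.

92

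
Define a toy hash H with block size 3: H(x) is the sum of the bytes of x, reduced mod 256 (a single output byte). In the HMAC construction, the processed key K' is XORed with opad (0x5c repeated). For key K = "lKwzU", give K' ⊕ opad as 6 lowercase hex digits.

Key "lKwzU" = 6c 4b 77 7a 55 is 5 bytes > B = 3, so hash it first: H(key) = fd, then zero-pad to 3 bytes: K' = fd 00 00.
XOR each byte with 0x5c: fd⊕5c=a1, 00⊕5c=5c, 00⊕5c=5c.

a15c5c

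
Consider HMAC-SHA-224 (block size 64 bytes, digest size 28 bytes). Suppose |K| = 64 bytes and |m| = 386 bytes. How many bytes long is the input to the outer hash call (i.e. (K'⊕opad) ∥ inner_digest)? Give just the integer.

92

Key is 64 ≤ 64 bytes, zero-padded: |K'| = 64.
Outer input = (K'⊕opad) ∥ H(inner) → 64 + 28 = 92 bytes.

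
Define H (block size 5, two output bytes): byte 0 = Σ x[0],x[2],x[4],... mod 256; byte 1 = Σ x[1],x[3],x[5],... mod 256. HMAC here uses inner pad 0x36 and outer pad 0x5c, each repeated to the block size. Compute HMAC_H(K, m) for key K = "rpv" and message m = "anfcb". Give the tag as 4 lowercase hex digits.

Key "rpv" = 72 70 76 is 3 bytes ≤ B = 5; zero-pad to 5 bytes: K' = 72 70 76 00 00.
K' ⊕ ipad = 44 46 40 36 36.  K' ⊕ opad = 2e 2c 2a 5c 5c.
Inner input = (K'⊕ipad) ∥ m = 44 46 40 36 36 ∥ 61 6e 66 63 62.
Inner hash: even-index sum = 395 mod 256 = 139; odd-index sum = 421 mod 256 = 165 → 8b a5.
Outer input = (K'⊕opad) ∥ inner = 2e 2c 2a 5c 5c ∥ 8b a5.
Outer hash (tag): even-index sum = 345 mod 256 = 89; odd-index sum = 275 mod 256 = 19 → 59 13.

5913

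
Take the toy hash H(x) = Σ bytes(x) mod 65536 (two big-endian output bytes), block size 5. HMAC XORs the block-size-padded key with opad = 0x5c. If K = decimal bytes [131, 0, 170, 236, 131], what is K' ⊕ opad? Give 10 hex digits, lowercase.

df5cf6b0df

Key decimal bytes [131, 0, 170, 236, 131] = 83 00 aa ec 83 is exactly B = 5 bytes: K' = 83 00 aa ec 83.
XOR each byte with 0x5c: 83⊕5c=df, 00⊕5c=5c, aa⊕5c=f6, ec⊕5c=b0, 83⊕5c=df.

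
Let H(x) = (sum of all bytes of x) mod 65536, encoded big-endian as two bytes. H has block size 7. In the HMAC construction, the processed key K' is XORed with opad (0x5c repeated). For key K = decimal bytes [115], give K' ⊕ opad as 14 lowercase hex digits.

2f5c5c5c5c5c5c

Key decimal bytes [115] = 73 is 1 byte ≤ B = 7; zero-pad to 7 bytes: K' = 73 00 00 00 00 00 00.
XOR each byte with 0x5c: 73⊕5c=2f, 00⊕5c=5c, 00⊕5c=5c, 00⊕5c=5c, 00⊕5c=5c, 00⊕5c=5c, 00⊕5c=5c.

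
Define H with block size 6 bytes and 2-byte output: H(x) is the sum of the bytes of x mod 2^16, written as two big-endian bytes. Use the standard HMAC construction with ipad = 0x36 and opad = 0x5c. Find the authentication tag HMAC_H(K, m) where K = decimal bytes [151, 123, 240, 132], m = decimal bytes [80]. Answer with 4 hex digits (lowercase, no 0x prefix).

0353

Key decimal bytes [151, 123, 240, 132] = 97 7b f0 84 is 4 bytes ≤ B = 6; zero-pad to 6 bytes: K' = 97 7b f0 84 00 00.
K' ⊕ ipad = a1 4d c6 b2 36 36.  K' ⊕ opad = cb 27 ac d8 5c 5c.
Inner input = (K'⊕ipad) ∥ m = a1 4d c6 b2 36 36 ∥ 50.
Inner hash: sum = 161+77+198+178+54+54+80 = 802 → 03 22.
Outer input = (K'⊕opad) ∥ inner = cb 27 ac d8 5c 5c ∥ 03 22.
Outer hash (tag): sum = 203+39+172+216+92+92+3+34 = 851 → 03 53.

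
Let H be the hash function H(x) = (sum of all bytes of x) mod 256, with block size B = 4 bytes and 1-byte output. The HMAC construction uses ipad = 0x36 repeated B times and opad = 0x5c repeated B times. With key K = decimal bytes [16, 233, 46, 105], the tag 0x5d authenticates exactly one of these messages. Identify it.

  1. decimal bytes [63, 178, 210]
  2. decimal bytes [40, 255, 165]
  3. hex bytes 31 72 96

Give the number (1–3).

3

Key decimal bytes [16, 233, 46, 105] = 10 e9 2e 69 is exactly B = 4 bytes: K' = 10 e9 2e 69.
K' ⊕ ipad = 26 df 18 5f; K' ⊕ opad = 4c b5 72 35.
m1: inner = H(26 df 18 5f 3f b2 d2) = 3f; tag = H(4c b5 72 35 3f) = e7
m2: inner = H(26 df 18 5f 28 ff a5) = 48; tag = H(4c b5 72 35 48) = f0
m3: inner = H(26 df 18 5f 31 72 96) = b5; tag = H(4c b5 72 35 b5) = 5d ← matches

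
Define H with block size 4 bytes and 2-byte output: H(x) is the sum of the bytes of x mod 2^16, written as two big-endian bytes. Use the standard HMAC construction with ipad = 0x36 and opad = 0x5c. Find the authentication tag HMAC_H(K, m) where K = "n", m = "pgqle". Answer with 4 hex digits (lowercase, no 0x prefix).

015c

Key "n" = 6e is 1 byte ≤ B = 4; zero-pad to 4 bytes: K' = 6e 00 00 00.
K' ⊕ ipad = 58 36 36 36.  K' ⊕ opad = 32 5c 5c 5c.
Inner input = (K'⊕ipad) ∥ m = 58 36 36 36 ∥ 70 67 71 6c 65.
Inner hash: sum = 88+54+54+54+112+103+113+108+101 = 787 → 03 13.
Outer input = (K'⊕opad) ∥ inner = 32 5c 5c 5c ∥ 03 13.
Outer hash (tag): sum = 50+92+92+92+3+19 = 348 → 01 5c.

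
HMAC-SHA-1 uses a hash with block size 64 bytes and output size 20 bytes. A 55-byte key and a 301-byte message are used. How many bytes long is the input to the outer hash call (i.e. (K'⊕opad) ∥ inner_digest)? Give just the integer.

84

Key is 55 ≤ 64 bytes, zero-padded: |K'| = 64.
Outer input = (K'⊕opad) ∥ H(inner) → 64 + 20 = 84 bytes.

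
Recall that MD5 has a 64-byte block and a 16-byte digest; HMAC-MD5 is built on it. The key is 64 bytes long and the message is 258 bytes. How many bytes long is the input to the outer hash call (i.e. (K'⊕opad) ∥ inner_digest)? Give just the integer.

Key is 64 ≤ 64 bytes, zero-padded: |K'| = 64.
Outer input = (K'⊕opad) ∥ H(inner) → 64 + 16 = 80 bytes.

80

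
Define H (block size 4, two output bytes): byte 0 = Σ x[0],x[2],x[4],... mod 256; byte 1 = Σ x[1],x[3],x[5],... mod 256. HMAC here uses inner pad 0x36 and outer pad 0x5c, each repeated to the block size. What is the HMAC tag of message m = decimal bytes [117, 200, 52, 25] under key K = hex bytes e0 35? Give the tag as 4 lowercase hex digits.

cddf

Key hex bytes e0 35 is 2 bytes ≤ B = 4; zero-pad to 4 bytes: K' = e0 35 00 00.
K' ⊕ ipad = d6 03 36 36.  K' ⊕ opad = bc 69 5c 5c.
Inner input = (K'⊕ipad) ∥ m = d6 03 36 36 ∥ 75 c8 34 19.
Inner hash: even-index sum = 437 mod 256 = 181; odd-index sum = 282 mod 256 = 26 → b5 1a.
Outer input = (K'⊕opad) ∥ inner = bc 69 5c 5c ∥ b5 1a.
Outer hash (tag): even-index sum = 461 mod 256 = 205; odd-index sum = 223 mod 256 = 223 → cd df.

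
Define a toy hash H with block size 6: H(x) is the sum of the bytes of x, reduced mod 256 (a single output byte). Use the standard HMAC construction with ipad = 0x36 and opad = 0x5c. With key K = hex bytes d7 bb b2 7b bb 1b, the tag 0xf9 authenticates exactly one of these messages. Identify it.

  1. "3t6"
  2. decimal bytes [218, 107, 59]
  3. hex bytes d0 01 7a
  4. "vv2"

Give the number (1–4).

3

Key hex bytes d7 bb b2 7b bb 1b is exactly B = 6 bytes: K' = d7 bb b2 7b bb 1b.
K' ⊕ ipad = e1 8d 84 4d 8d 2d; K' ⊕ opad = 8b e7 ee 27 e7 47.
m1: inner = H(e1 8d 84 4d 8d 2d 33 74 36) = d6; tag = H(8b e7 ee 27 e7 47 d6) = 8b
m2: inner = H(e1 8d 84 4d 8d 2d da 6b 3b) = 79; tag = H(8b e7 ee 27 e7 47 79) = 2e
m3: inner = H(e1 8d 84 4d 8d 2d d0 01 7a) = 44; tag = H(8b e7 ee 27 e7 47 44) = f9 ← matches
m4: inner = H(e1 8d 84 4d 8d 2d 76 76 32) = 17; tag = H(8b e7 ee 27 e7 47 17) = cc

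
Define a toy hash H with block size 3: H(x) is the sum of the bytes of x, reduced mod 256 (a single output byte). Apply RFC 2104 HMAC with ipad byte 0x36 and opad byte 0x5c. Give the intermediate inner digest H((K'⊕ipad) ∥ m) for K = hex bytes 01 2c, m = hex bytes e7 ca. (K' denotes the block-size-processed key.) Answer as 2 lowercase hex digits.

38

Key hex bytes 01 2c is 2 bytes ≤ B = 3; zero-pad to 3 bytes: K' = 01 2c 00.
K' ⊕ ipad = 37 1a 36.
Inner input = 37 1a 36 ∥ e7 ca.
Inner hash: sum = 55+26+54+231+202 = 568; mod 256 = 56 → 38.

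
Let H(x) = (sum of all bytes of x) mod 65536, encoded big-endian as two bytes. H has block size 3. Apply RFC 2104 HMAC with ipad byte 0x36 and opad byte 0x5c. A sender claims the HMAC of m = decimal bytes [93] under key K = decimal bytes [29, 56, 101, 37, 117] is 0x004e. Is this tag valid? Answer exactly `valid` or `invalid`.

Key decimal bytes [29, 56, 101, 37, 117] = 1d 38 65 25 75 is 5 bytes > B = 3, so hash it first: H(key) = 01 54, then zero-pad to 3 bytes: K' = 01 54 00.
K' ⊕ ipad = 37 62 36; K' ⊕ opad = 5d 08 5c.
Inner hash: sum = 55+98+54+93 = 300 → 01 2c.
Outer hash (recomputed tag): sum = 93+8+92+1+44 = 238 → 00 ee.
Recomputed tag = 00ee; claimed = 004e → mismatch.

invalid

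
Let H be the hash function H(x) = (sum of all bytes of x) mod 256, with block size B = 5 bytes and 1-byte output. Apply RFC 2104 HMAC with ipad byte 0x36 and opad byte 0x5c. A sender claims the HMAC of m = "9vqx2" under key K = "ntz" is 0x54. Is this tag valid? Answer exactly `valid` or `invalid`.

Key "ntz" = 6e 74 7a is 3 bytes ≤ B = 5; zero-pad to 5 bytes: K' = 6e 74 7a 00 00.
K' ⊕ ipad = 58 42 4c 36 36; K' ⊕ opad = 32 28 26 5c 5c.
Inner hash: sum = 88+66+76+54+54+57+118+113+120+50 = 796; mod 256 = 28 → 1c.
Outer hash (recomputed tag): sum = 50+40+38+92+92+28 = 340; mod 256 = 84 → 54.
Recomputed tag = 54; claimed = 54 → match.

valid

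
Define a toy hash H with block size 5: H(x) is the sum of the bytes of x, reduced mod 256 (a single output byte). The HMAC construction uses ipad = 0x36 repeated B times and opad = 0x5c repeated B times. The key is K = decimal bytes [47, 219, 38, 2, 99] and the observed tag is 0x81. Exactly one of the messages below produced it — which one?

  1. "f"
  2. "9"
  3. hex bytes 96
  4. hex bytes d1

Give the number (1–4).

4

Key decimal bytes [47, 219, 38, 2, 99] = 2f db 26 02 63 is exactly B = 5 bytes: K' = 2f db 26 02 63.
K' ⊕ ipad = 19 ed 10 34 55; K' ⊕ opad = 73 87 7a 5e 3f.
m1: inner = H(19 ed 10 34 55 66) = 05; tag = H(73 87 7a 5e 3f 05) = 16
m2: inner = H(19 ed 10 34 55 39) = d8; tag = H(73 87 7a 5e 3f d8) = e9
m3: inner = H(19 ed 10 34 55 96) = 35; tag = H(73 87 7a 5e 3f 35) = 46
m4: inner = H(19 ed 10 34 55 d1) = 70; tag = H(73 87 7a 5e 3f 70) = 81 ← matches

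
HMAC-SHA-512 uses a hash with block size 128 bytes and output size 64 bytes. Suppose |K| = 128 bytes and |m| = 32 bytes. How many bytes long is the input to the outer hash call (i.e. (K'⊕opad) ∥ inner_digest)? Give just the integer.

Key is 128 ≤ 128 bytes, zero-padded: |K'| = 128.
Outer input = (K'⊕opad) ∥ H(inner) → 128 + 64 = 192 bytes.

192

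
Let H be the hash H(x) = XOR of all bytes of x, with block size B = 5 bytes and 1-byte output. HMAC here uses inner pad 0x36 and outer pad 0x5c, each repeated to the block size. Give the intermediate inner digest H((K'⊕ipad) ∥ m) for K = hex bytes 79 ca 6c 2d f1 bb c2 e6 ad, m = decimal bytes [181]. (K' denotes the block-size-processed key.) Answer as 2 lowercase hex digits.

Key hex bytes 79 ca 6c 2d f1 bb c2 e6 ad is 9 bytes > B = 5, so hash it first: H(key) = 31, then zero-pad to 5 bytes: K' = 31 00 00 00 00.
K' ⊕ ipad = 07 36 36 36 36.
Inner input = 07 36 36 36 36 ∥ b5.
Inner hash: XOR 07⊕36⊕36⊕36⊕36⊕b5 = b2.

b2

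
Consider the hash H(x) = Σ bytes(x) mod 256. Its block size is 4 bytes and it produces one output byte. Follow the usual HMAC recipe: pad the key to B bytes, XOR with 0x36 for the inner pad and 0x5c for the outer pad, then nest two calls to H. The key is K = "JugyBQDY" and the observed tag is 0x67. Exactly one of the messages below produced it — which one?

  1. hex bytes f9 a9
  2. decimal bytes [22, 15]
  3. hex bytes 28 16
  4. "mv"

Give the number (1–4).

2

Key "JugyBQDY" = 4a 75 67 79 42 51 44 59 is 8 bytes > B = 4, so hash it first: H(key) = cf, then zero-pad to 4 bytes: K' = cf 00 00 00.
K' ⊕ ipad = f9 36 36 36; K' ⊕ opad = 93 5c 5c 5c.
m1: inner = H(f9 36 36 36 f9 a9) = 3d; tag = H(93 5c 5c 5c 3d) = e4
m2: inner = H(f9 36 36 36 16 0f) = c0; tag = H(93 5c 5c 5c c0) = 67 ← matches
m3: inner = H(f9 36 36 36 28 16) = d9; tag = H(93 5c 5c 5c d9) = 80
m4: inner = H(f9 36 36 36 6d 76) = 7e; tag = H(93 5c 5c 5c 7e) = 25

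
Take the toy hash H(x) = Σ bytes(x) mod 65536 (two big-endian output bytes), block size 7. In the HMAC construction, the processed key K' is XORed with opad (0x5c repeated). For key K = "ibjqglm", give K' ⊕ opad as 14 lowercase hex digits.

Key "ibjqglm" = 69 62 6a 71 67 6c 6d is exactly B = 7 bytes: K' = 69 62 6a 71 67 6c 6d.
XOR each byte with 0x5c: 69⊕5c=35, 62⊕5c=3e, 6a⊕5c=36, 71⊕5c=2d, 67⊕5c=3b, 6c⊕5c=30, 6d⊕5c=31.

353e362d3b3031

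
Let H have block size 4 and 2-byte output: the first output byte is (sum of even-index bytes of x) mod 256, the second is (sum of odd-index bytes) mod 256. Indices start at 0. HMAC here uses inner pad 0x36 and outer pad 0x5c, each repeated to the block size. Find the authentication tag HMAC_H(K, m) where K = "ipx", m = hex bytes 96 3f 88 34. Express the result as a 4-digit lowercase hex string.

2477

Key "ipx" = 69 70 78 is 3 bytes ≤ B = 4; zero-pad to 4 bytes: K' = 69 70 78 00.
K' ⊕ ipad = 5f 46 4e 36.  K' ⊕ opad = 35 2c 24 5c.
Inner input = (K'⊕ipad) ∥ m = 5f 46 4e 36 ∥ 96 3f 88 34.
Inner hash: even-index sum = 459 mod 256 = 203; odd-index sum = 239 mod 256 = 239 → cb ef.
Outer input = (K'⊕opad) ∥ inner = 35 2c 24 5c ∥ cb ef.
Outer hash (tag): even-index sum = 292 mod 256 = 36; odd-index sum = 375 mod 256 = 119 → 24 77.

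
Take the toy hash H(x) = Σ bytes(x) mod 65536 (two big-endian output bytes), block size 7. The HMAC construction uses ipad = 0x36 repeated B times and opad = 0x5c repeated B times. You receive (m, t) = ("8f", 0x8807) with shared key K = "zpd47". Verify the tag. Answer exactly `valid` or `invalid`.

Key "zpd47" = 7a 70 64 34 37 is 5 bytes ≤ B = 7; zero-pad to 7 bytes: K' = 7a 70 64 34 37 00 00.
K' ⊕ ipad = 4c 46 52 02 01 36 36; K' ⊕ opad = 26 2c 38 68 6b 5c 5c.
Inner hash: sum = 76+70+82+2+1+54+54+56+102 = 497 → 01 f1.
Outer hash (recomputed tag): sum = 38+44+56+104+107+92+92+1+241 = 775 → 03 07.
Recomputed tag = 0307; claimed = 8807 → mismatch.

invalid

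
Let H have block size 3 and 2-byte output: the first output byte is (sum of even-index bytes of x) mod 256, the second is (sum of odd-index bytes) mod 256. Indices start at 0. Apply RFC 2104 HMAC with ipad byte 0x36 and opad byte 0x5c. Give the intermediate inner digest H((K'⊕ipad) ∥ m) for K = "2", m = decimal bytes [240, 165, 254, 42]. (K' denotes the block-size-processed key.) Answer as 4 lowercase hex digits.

Key "2" = 32 is 1 byte ≤ B = 3; zero-pad to 3 bytes: K' = 32 00 00.
K' ⊕ ipad = 04 36 36.
Inner input = 04 36 36 ∥ f0 a5 fe 2a.
Inner hash: even-index sum = 265 mod 256 = 9; odd-index sum = 548 mod 256 = 36 → 09 24.

0924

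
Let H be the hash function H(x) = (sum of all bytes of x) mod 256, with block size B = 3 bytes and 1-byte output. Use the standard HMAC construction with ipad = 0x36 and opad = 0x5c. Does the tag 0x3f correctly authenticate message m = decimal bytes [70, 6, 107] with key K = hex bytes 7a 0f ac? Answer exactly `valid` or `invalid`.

valid

Key hex bytes 7a 0f ac is exactly B = 3 bytes: K' = 7a 0f ac.
K' ⊕ ipad = 4c 39 9a; K' ⊕ opad = 26 53 f0.
Inner hash: sum = 76+57+154+70+6+107 = 470; mod 256 = 214 → d6.
Outer hash (recomputed tag): sum = 38+83+240+214 = 575; mod 256 = 63 → 3f.
Recomputed tag = 3f; claimed = 3f → match.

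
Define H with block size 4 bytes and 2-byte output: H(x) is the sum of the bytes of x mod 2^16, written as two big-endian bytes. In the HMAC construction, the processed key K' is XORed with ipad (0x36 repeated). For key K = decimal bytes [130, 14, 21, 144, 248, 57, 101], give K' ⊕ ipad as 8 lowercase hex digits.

Key decimal bytes [130, 14, 21, 144, 248, 57, 101] = 82 0e 15 90 f8 39 65 is 7 bytes > B = 4, so hash it first: H(key) = 02 cb, then zero-pad to 4 bytes: K' = 02 cb 00 00.
XOR each byte with 0x36: 02⊕36=34, cb⊕36=fd, 00⊕36=36, 00⊕36=36.

34fd3636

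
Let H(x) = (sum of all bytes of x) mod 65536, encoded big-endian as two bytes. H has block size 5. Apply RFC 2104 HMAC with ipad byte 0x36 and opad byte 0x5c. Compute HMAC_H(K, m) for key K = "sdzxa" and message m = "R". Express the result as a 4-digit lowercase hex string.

Key "sdzxa" = 73 64 7a 78 61 is exactly B = 5 bytes: K' = 73 64 7a 78 61.
K' ⊕ ipad = 45 52 4c 4e 57.  K' ⊕ opad = 2f 38 26 24 3d.
Inner input = (K'⊕ipad) ∥ m = 45 52 4c 4e 57 ∥ 52.
Inner hash: sum = 69+82+76+78+87+82 = 474 → 01 da.
Outer input = (K'⊕opad) ∥ inner = 2f 38 26 24 3d ∥ 01 da.
Outer hash (tag): sum = 47+56+38+36+61+1+218 = 457 → 01 c9.

01c9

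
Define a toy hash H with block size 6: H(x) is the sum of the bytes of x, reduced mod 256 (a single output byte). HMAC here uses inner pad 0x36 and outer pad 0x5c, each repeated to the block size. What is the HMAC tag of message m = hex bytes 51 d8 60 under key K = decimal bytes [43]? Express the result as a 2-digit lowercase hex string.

Key decimal bytes [43] = 2b is 1 byte ≤ B = 6; zero-pad to 6 bytes: K' = 2b 00 00 00 00 00.
K' ⊕ ipad = 1d 36 36 36 36 36.  K' ⊕ opad = 77 5c 5c 5c 5c 5c.
Inner input = (K'⊕ipad) ∥ m = 1d 36 36 36 36 36 ∥ 51 d8 60.
Inner hash: sum = 29+54+54+54+54+54+81+216+96 = 692; mod 256 = 180 → b4.
Outer input = (K'⊕opad) ∥ inner = 77 5c 5c 5c 5c 5c ∥ b4.
Outer hash (tag): sum = 119+92+92+92+92+92+180 = 759; mod 256 = 247 → f7.

f7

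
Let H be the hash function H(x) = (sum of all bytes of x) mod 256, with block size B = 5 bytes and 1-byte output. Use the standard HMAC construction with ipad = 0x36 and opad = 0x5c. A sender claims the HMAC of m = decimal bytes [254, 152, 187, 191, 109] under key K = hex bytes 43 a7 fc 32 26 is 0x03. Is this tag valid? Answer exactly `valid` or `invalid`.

valid

Key hex bytes 43 a7 fc 32 26 is exactly B = 5 bytes: K' = 43 a7 fc 32 26.
K' ⊕ ipad = 75 91 ca 04 10; K' ⊕ opad = 1f fb a0 6e 7a.
Inner hash: sum = 117+145+202+4+16+254+152+187+191+109 = 1377; mod 256 = 97 → 61.
Outer hash (recomputed tag): sum = 31+251+160+110+122+97 = 771; mod 256 = 3 → 03.
Recomputed tag = 03; claimed = 03 → match.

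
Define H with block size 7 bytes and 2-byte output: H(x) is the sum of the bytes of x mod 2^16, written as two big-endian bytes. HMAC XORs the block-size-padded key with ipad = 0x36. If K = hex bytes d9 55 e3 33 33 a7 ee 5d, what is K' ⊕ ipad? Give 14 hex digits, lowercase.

Key hex bytes d9 55 e3 33 33 a7 ee 5d is 8 bytes > B = 7, so hash it first: H(key) = 04 69, then zero-pad to 7 bytes: K' = 04 69 00 00 00 00 00.
XOR each byte with 0x36: 04⊕36=32, 69⊕36=5f, 00⊕36=36, 00⊕36=36, 00⊕36=36, 00⊕36=36, 00⊕36=36.

325f3636363636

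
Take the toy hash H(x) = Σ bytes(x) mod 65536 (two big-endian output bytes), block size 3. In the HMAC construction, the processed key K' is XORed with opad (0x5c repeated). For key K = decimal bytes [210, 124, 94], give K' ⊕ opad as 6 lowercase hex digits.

Key decimal bytes [210, 124, 94] = d2 7c 5e is exactly B = 3 bytes: K' = d2 7c 5e.
XOR each byte with 0x5c: d2⊕5c=8e, 7c⊕5c=20, 5e⊕5c=02.

8e2002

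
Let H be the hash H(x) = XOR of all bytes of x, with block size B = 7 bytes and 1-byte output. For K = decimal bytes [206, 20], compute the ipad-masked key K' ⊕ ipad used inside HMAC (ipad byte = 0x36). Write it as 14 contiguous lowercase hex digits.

f8223636363636

Key decimal bytes [206, 20] = ce 14 is 2 bytes ≤ B = 7; zero-pad to 7 bytes: K' = ce 14 00 00 00 00 00.
XOR each byte with 0x36: ce⊕36=f8, 14⊕36=22, 00⊕36=36, 00⊕36=36, 00⊕36=36, 00⊕36=36, 00⊕36=36.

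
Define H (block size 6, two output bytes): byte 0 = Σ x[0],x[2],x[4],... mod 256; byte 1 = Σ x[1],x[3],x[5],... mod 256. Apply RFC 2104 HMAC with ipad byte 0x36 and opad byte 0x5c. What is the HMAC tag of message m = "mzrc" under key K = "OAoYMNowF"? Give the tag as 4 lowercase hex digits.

Key "OAoYMNowF" = 4f 41 6f 59 4d 4e 6f 77 46 is 9 bytes > B = 6, so hash it first: H(key) = c0 5f, then zero-pad to 6 bytes: K' = c0 5f 00 00 00 00.
K' ⊕ ipad = f6 69 36 36 36 36.  K' ⊕ opad = 9c 03 5c 5c 5c 5c.
Inner input = (K'⊕ipad) ∥ m = f6 69 36 36 36 36 ∥ 6d 7a 72 63.
Inner hash: even-index sum = 577 mod 256 = 65; odd-index sum = 434 mod 256 = 178 → 41 b2.
Outer input = (K'⊕opad) ∥ inner = 9c 03 5c 5c 5c 5c ∥ 41 b2.
Outer hash (tag): even-index sum = 405 mod 256 = 149; odd-index sum = 365 mod 256 = 109 → 95 6d.

956d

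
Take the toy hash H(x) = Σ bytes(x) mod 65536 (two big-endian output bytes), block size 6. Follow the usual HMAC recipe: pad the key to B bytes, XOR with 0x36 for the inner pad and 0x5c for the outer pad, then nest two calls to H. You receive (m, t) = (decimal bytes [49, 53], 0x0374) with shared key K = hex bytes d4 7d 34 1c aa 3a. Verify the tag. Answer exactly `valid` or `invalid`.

invalid

Key hex bytes d4 7d 34 1c aa 3a is exactly B = 6 bytes: K' = d4 7d 34 1c aa 3a.
K' ⊕ ipad = e2 4b 02 2a 9c 0c; K' ⊕ opad = 88 21 68 40 f6 66.
Inner hash: sum = 226+75+2+42+156+12+49+53 = 615 → 02 67.
Outer hash (recomputed tag): sum = 136+33+104+64+246+102+2+103 = 790 → 03 16.
Recomputed tag = 0316; claimed = 0374 → mismatch.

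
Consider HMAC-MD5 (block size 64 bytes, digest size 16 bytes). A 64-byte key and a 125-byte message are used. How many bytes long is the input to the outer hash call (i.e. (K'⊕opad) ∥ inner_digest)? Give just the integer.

80

Key is 64 ≤ 64 bytes, zero-padded: |K'| = 64.
Outer input = (K'⊕opad) ∥ H(inner) → 64 + 16 = 80 bytes.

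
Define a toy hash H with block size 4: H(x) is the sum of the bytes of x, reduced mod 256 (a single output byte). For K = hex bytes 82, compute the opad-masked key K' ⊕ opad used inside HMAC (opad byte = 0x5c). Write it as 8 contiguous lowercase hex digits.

Key hex bytes 82 is 1 byte ≤ B = 4; zero-pad to 4 bytes: K' = 82 00 00 00.
XOR each byte with 0x5c: 82⊕5c=de, 00⊕5c=5c, 00⊕5c=5c, 00⊕5c=5c.

de5c5c5c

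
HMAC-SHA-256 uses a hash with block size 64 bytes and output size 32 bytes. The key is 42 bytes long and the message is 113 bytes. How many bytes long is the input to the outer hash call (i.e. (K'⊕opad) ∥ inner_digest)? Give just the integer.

Key is 42 ≤ 64 bytes, zero-padded: |K'| = 64.
Outer input = (K'⊕opad) ∥ H(inner) → 64 + 32 = 96 bytes.

96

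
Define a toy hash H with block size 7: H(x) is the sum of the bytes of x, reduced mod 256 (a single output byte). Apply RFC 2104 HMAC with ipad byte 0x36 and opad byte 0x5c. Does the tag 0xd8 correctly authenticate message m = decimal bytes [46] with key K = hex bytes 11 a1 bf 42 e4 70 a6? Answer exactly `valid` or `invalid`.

Key hex bytes 11 a1 bf 42 e4 70 a6 is exactly B = 7 bytes: K' = 11 a1 bf 42 e4 70 a6.
K' ⊕ ipad = 27 97 89 74 d2 46 90; K' ⊕ opad = 4d fd e3 1e b8 2c fa.
Inner hash: sum = 39+151+137+116+210+70+144+46 = 913; mod 256 = 145 → 91.
Outer hash (recomputed tag): sum = 77+253+227+30+184+44+250+145 = 1210; mod 256 = 186 → ba.
Recomputed tag = ba; claimed = d8 → mismatch.

invalid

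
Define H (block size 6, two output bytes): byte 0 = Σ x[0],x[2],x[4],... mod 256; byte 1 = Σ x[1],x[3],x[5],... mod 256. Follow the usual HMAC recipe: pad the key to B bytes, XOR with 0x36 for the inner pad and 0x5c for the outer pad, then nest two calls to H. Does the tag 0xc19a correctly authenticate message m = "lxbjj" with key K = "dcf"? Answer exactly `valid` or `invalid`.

invalid

Key "dcf" = 64 63 66 is 3 bytes ≤ B = 6; zero-pad to 6 bytes: K' = 64 63 66 00 00 00.
K' ⊕ ipad = 52 55 50 36 36 36; K' ⊕ opad = 38 3f 3a 5c 5c 5c.
Inner hash: even-index sum = 528 mod 256 = 16; odd-index sum = 419 mod 256 = 163 → 10 a3.
Outer hash (recomputed tag): even-index sum = 222 mod 256 = 222; odd-index sum = 410 mod 256 = 154 → de 9a.
Recomputed tag = de9a; claimed = c19a → mismatch.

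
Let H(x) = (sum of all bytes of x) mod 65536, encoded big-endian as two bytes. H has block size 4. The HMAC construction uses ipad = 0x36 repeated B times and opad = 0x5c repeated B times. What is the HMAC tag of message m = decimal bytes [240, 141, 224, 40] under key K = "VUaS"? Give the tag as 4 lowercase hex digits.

Key "VUaS" = 56 55 61 53 is exactly B = 4 bytes: K' = 56 55 61 53.
K' ⊕ ipad = 60 63 57 65.  K' ⊕ opad = 0a 09 3d 0f.
Inner input = (K'⊕ipad) ∥ m = 60 63 57 65 ∥ f0 8d e0 28.
Inner hash: sum = 96+99+87+101+240+141+224+40 = 1028 → 04 04.
Outer input = (K'⊕opad) ∥ inner = 0a 09 3d 0f ∥ 04 04.
Outer hash (tag): sum = 10+9+61+15+4+4 = 103 → 00 67.

0067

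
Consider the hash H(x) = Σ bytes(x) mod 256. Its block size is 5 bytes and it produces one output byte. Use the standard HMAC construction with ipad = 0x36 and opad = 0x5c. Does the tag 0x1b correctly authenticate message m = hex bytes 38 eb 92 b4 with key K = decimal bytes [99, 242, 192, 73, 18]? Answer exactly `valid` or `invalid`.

invalid

Key decimal bytes [99, 242, 192, 73, 18] = 63 f2 c0 49 12 is exactly B = 5 bytes: K' = 63 f2 c0 49 12.
K' ⊕ ipad = 55 c4 f6 7f 24; K' ⊕ opad = 3f ae 9c 15 4e.
Inner hash: sum = 85+196+246+127+36+56+235+146+180 = 1307; mod 256 = 27 → 1b.
Outer hash (recomputed tag): sum = 63+174+156+21+78+27 = 519; mod 256 = 7 → 07.
Recomputed tag = 07; claimed = 1b → mismatch.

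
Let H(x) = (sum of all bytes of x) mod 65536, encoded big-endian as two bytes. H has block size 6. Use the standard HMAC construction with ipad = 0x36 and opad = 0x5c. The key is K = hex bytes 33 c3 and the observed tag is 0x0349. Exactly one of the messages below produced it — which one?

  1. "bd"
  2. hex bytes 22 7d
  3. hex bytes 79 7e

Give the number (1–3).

Key hex bytes 33 c3 is 2 bytes ≤ B = 6; zero-pad to 6 bytes: K' = 33 c3 00 00 00 00.
K' ⊕ ipad = 05 f5 36 36 36 36; K' ⊕ opad = 6f 9f 5c 5c 5c 5c.
m1: inner = H(05 f5 36 36 36 36 62 64) = 02 98; tag = H(6f 9f 5c 5c 5c 5c 02 98) = 0318
m2: inner = H(05 f5 36 36 36 36 22 7d) = 02 71; tag = H(6f 9f 5c 5c 5c 5c 02 71) = 02f1
m3: inner = H(05 f5 36 36 36 36 79 7e) = 02 c9; tag = H(6f 9f 5c 5c 5c 5c 02 c9) = 0349 ← matches

3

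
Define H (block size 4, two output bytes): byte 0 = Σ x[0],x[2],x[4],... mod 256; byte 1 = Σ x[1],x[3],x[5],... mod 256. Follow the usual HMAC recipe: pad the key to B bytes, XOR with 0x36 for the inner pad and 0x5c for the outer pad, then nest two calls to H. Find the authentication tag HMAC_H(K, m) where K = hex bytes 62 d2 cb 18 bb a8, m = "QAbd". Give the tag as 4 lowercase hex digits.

d7a9

Key hex bytes 62 d2 cb 18 bb a8 is 6 bytes > B = 4, so hash it first: H(key) = e8 92, then zero-pad to 4 bytes: K' = e8 92 00 00.
K' ⊕ ipad = de a4 36 36.  K' ⊕ opad = b4 ce 5c 5c.
Inner input = (K'⊕ipad) ∥ m = de a4 36 36 ∥ 51 41 62 64.
Inner hash: even-index sum = 455 mod 256 = 199; odd-index sum = 383 mod 256 = 127 → c7 7f.
Outer input = (K'⊕opad) ∥ inner = b4 ce 5c 5c ∥ c7 7f.
Outer hash (tag): even-index sum = 471 mod 256 = 215; odd-index sum = 425 mod 256 = 169 → d7 a9.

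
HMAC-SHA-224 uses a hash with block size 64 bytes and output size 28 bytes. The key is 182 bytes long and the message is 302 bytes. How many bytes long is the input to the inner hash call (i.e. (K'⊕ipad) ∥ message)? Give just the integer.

366

Key is 182 > 64 bytes, so it is hashed to 28 bytes then zero-padded to 64: |K'| = 64.
Inner input = (K'⊕ipad) ∥ m → 64 + 302 = 366 bytes.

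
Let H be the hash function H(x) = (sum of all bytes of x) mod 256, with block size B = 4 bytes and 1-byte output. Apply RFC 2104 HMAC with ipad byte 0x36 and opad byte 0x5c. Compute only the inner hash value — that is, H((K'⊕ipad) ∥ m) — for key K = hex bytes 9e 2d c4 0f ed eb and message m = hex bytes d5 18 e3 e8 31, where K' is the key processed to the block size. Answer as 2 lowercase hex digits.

cb

Key hex bytes 9e 2d c4 0f ed eb is 6 bytes > B = 4, so hash it first: H(key) = 76, then zero-pad to 4 bytes: K' = 76 00 00 00.
K' ⊕ ipad = 40 36 36 36.
Inner input = 40 36 36 36 ∥ d5 18 e3 e8 31.
Inner hash: sum = 64+54+54+54+213+24+227+232+49 = 971; mod 256 = 203 → cb.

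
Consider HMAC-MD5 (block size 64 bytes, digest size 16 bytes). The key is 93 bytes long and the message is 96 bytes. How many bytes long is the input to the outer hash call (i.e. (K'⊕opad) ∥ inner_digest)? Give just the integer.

80

Key is 93 > 64 bytes, so it is hashed to 16 bytes then zero-padded to 64: |K'| = 64.
Outer input = (K'⊕opad) ∥ H(inner) → 64 + 16 = 80 bytes.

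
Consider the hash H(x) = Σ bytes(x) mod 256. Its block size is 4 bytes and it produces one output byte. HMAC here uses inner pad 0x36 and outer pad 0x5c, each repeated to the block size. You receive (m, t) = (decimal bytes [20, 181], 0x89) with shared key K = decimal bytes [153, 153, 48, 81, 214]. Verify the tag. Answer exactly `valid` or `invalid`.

Key decimal bytes [153, 153, 48, 81, 214] = 99 99 30 51 d6 is 5 bytes > B = 4, so hash it first: H(key) = 89, then zero-pad to 4 bytes: K' = 89 00 00 00.
K' ⊕ ipad = bf 36 36 36; K' ⊕ opad = d5 5c 5c 5c.
Inner hash: sum = 191+54+54+54+20+181 = 554; mod 256 = 42 → 2a.
Outer hash (recomputed tag): sum = 213+92+92+92+42 = 531; mod 256 = 19 → 13.
Recomputed tag = 13; claimed = 89 → mismatch.

invalid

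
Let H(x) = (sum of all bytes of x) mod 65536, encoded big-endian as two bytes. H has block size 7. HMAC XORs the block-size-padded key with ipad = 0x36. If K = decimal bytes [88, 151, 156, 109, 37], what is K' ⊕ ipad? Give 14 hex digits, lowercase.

Key decimal bytes [88, 151, 156, 109, 37] = 58 97 9c 6d 25 is 5 bytes ≤ B = 7; zero-pad to 7 bytes: K' = 58 97 9c 6d 25 00 00.
XOR each byte with 0x36: 58⊕36=6e, 97⊕36=a1, 9c⊕36=aa, 6d⊕36=5b, 25⊕36=13, 00⊕36=36, 00⊕36=36.

6ea1aa5b133636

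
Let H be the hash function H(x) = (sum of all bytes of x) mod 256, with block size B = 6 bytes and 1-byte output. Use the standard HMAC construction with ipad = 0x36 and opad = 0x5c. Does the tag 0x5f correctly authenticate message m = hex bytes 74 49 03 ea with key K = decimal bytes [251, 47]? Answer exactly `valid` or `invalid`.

invalid

Key decimal bytes [251, 47] = fb 2f is 2 bytes ≤ B = 6; zero-pad to 6 bytes: K' = fb 2f 00 00 00 00.
K' ⊕ ipad = cd 19 36 36 36 36; K' ⊕ opad = a7 73 5c 5c 5c 5c.
Inner hash: sum = 205+25+54+54+54+54+116+73+3+234 = 872; mod 256 = 104 → 68.
Outer hash (recomputed tag): sum = 167+115+92+92+92+92+104 = 754; mod 256 = 242 → f2.
Recomputed tag = f2; claimed = 5f → mismatch.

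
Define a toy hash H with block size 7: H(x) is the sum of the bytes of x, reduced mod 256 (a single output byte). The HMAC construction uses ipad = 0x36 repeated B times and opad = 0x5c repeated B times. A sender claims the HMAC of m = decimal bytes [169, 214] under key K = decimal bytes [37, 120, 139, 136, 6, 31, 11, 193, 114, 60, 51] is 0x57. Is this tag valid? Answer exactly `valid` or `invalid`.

invalid

Key decimal bytes [37, 120, 139, 136, 6, 31, 11, 193, 114, 60, 51] = 25 78 8b 88 06 1f 0b c1 72 3c 33 is 11 bytes > B = 7, so hash it first: H(key) = 82, then zero-pad to 7 bytes: K' = 82 00 00 00 00 00 00.
K' ⊕ ipad = b4 36 36 36 36 36 36; K' ⊕ opad = de 5c 5c 5c 5c 5c 5c.
Inner hash: sum = 180+54+54+54+54+54+54+169+214 = 887; mod 256 = 119 → 77.
Outer hash (recomputed tag): sum = 222+92+92+92+92+92+92+119 = 893; mod 256 = 125 → 7d.
Recomputed tag = 7d; claimed = 57 → mismatch.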